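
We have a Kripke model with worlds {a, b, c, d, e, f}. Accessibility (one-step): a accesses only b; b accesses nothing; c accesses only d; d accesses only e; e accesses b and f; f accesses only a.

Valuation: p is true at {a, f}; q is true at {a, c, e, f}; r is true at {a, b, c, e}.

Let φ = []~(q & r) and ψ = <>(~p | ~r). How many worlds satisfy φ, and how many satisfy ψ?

For []~(q & r):
a: successors {b}; ~(q & r) there: b:T. ✓
b: no successors, so []~(q & r) holds vacuously. ✓
c: successors {d}; ~(q & r) there: d:T. ✓
d: successors {e}; ~(q & r) there: e:F. ✗
e: successors {b, f}; ~(q & r) there: b:T, f:T. ✓
f: successors {a}; ~(q & r) there: a:F. ✗
— 4 worlds.
For <>(~p | ~r):
a: successors {b}; ~p | ~r there: b:T. ✓
b: no successors, so <>(~p | ~r) fails. ✗
c: successors {d}; ~p | ~r there: d:T. ✓
d: successors {e}; ~p | ~r there: e:T. ✓
e: successors {b, f}; ~p | ~r there: b:T, f:T. ✓
f: successors {a}; ~p | ~r there: a:F. ✗
— 4 worlds.

4 and 4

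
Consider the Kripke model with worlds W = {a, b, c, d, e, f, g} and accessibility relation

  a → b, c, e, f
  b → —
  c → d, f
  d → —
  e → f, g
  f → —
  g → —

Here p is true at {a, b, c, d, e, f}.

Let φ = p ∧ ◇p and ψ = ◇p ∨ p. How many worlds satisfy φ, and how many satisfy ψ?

3 and 6

For p ∧ ◇p:
a: p is T, ◇p is T. ✓
b: p is T, ◇p is F. ✗
c: p is T, ◇p is T. ✓
d: p is T, ◇p is F. ✗
e: p is T, ◇p is T. ✓
f: p is T, ◇p is F. ✗
g: p is F, ◇p is F. ✗
— 3 worlds.
For ◇p ∨ p:
a: ◇p is T, p is T. ✓
b: ◇p is F, p is T. ✓
c: ◇p is T, p is T. ✓
d: ◇p is F, p is T. ✓
e: ◇p is T, p is T. ✓
f: ◇p is F, p is T. ✓
g: ◇p is F, p is F. ✗
— 6 worlds.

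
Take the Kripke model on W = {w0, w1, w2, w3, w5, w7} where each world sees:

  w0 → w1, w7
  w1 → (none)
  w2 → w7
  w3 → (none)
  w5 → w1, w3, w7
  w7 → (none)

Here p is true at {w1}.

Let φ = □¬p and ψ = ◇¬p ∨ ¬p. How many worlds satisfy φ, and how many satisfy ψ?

4 and 5

For □¬p:
w0: successors {w1, w7}; ¬p there: w1:F, w7:T. ✗
w1: no successors, so □¬p holds vacuously. ✓
w2: successors {w7}; ¬p there: w7:T. ✓
w3: no successors, so □¬p holds vacuously. ✓
w5: successors {w1, w3, w7}; ¬p there: w1:F, w3:T, w7:T. ✗
w7: no successors, so □¬p holds vacuously. ✓
— 4 worlds.
For ◇¬p ∨ ¬p:
w0: ◇¬p is T, ¬p is T. ✓
w1: ◇¬p is F, ¬p is F. ✗
w2: ◇¬p is T, ¬p is T. ✓
w3: ◇¬p is F, ¬p is T. ✓
w5: ◇¬p is T, ¬p is T. ✓
w7: ◇¬p is F, ¬p is T. ✓
— 5 worlds.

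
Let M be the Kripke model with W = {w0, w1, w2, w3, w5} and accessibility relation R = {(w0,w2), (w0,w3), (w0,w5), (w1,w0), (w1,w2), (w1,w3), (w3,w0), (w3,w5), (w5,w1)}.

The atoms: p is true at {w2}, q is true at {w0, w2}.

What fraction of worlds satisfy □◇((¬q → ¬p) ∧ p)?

2/5

w0: successors {w2, w3, w5}; ◇((¬q → ¬p) ∧ p) there: w2:F, w3:F, w5:F. ✗
w1: successors {w0, w2, w3}; ◇((¬q → ¬p) ∧ p) there: w0:T, w2:F, w3:F. ✗
w2: no successors, so □◇((¬q → ¬p) ∧ p) holds vacuously. ✓
w3: successors {w0, w5}; ◇((¬q → ¬p) ∧ p) there: w0:T, w5:F. ✗
w5: successors {w1}; ◇((¬q → ¬p) ∧ p) there: w1:T. ✓
That's 2 of 5 worlds, so 2/5.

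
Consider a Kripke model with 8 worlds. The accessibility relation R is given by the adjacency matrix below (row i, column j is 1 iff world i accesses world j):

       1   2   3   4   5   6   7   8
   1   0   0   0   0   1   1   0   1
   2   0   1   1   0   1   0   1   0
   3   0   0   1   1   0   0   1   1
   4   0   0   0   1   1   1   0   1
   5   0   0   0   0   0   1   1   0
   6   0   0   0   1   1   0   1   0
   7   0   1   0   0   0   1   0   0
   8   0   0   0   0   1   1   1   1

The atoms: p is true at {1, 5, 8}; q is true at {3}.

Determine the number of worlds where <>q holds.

2

1: successors {5, 6, 8}; q there: 5:F, 6:F, 8:F. ✗
2: successors {2, 3, 5, 7}; q there: 2:F, 3:T, 5:F, 7:F. ✓
3: successors {3, 4, 7, 8}; q there: 3:T, 4:F, 7:F, 8:F. ✓
4: successors {4, 5, 6, 8}; q there: 4:F, 5:F, 6:F, 8:F. ✗
5: successors {6, 7}; q there: 6:F, 7:F. ✗
6: successors {4, 5, 7}; q there: 4:F, 5:F, 7:F. ✗
7: successors {2, 6}; q there: 2:F, 6:F. ✗
8: successors {5, 6, 7, 8}; q there: 5:F, 6:F, 7:F, 8:F. ✗
Satisfying worlds: {2, 3}.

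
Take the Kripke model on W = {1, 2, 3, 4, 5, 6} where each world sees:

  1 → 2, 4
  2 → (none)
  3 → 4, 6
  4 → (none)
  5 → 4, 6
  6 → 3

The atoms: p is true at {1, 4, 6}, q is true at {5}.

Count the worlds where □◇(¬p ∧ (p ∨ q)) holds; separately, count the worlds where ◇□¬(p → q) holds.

For □◇(¬p ∧ (p ∨ q)):
1: successors {2, 4}; ◇(¬p ∧ (p ∨ q)) there: 2:F, 4:F. ✗
2: no successors, so □◇(¬p ∧ (p ∨ q)) holds vacuously. ✓
3: successors {4, 6}; ◇(¬p ∧ (p ∨ q)) there: 4:F, 6:F. ✗
4: no successors, so □◇(¬p ∧ (p ∨ q)) holds vacuously. ✓
5: successors {4, 6}; ◇(¬p ∧ (p ∨ q)) there: 4:F, 6:F. ✗
6: successors {3}; ◇(¬p ∧ (p ∨ q)) there: 3:F. ✗
— 2 worlds.
For ◇□¬(p → q):
1: successors {2, 4}; □¬(p → q) there: 2:T, 4:T. ✓
2: no successors, so ◇□¬(p → q) fails. ✗
3: successors {4, 6}; □¬(p → q) there: 4:T, 6:F. ✓
4: no successors, so ◇□¬(p → q) fails. ✗
5: successors {4, 6}; □¬(p → q) there: 4:T, 6:F. ✓
6: successors {3}; □¬(p → q) there: 3:T. ✓
— 4 worlds.

2 and 4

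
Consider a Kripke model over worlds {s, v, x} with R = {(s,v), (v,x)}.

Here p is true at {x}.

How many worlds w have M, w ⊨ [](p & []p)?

2

s: successors {v}; p & []p there: v:F. ✗
v: successors {x}; p & []p there: x:T. ✓
x: no successors, so [](p & []p) holds vacuously. ✓
Satisfying worlds: {v, x}.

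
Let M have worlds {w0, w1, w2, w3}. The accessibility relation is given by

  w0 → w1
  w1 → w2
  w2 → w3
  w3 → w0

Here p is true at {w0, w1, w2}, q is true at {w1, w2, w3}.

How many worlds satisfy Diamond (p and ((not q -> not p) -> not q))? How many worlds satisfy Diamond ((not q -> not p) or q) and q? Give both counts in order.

1 and 2

For Diamond (p and ((not q -> not p) -> not q)):
w0: successors {w1}; p and ((not q -> not p) -> not q) there: w1:F. ✗
w1: successors {w2}; p and ((not q -> not p) -> not q) there: w2:F. ✗
w2: successors {w3}; p and ((not q -> not p) -> not q) there: w3:F. ✗
w3: successors {w0}; p and ((not q -> not p) -> not q) there: w0:T. ✓
— 1 world.
For Diamond ((not q -> not p) or q) and q:
w0: Diamond ((not q -> not p) or q) is T, q is F. ✗
w1: Diamond ((not q -> not p) or q) is T, q is T. ✓
w2: Diamond ((not q -> not p) or q) is T, q is T. ✓
w3: Diamond ((not q -> not p) or q) is F, q is T. ✗
— 2 worlds.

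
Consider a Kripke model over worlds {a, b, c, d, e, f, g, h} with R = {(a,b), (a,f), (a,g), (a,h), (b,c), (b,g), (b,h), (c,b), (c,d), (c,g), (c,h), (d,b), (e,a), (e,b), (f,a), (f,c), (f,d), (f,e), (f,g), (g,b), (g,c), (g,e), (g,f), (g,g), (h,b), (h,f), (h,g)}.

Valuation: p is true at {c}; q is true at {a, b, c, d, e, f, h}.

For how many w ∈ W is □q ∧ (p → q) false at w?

a: □q is F, p → q is T. ✗
b: □q is F, p → q is T. ✗
c: □q is F, p → q is T. ✗
d: □q is T, p → q is T. ✓
e: □q is T, p → q is T. ✓
f: □q is F, p → q is T. ✗
g: □q is F, p → q is T. ✗
h: □q is F, p → q is T. ✗
Satisfying worlds: {d, e}.
So □q ∧ (p → q) fails at the other 6 worlds.

6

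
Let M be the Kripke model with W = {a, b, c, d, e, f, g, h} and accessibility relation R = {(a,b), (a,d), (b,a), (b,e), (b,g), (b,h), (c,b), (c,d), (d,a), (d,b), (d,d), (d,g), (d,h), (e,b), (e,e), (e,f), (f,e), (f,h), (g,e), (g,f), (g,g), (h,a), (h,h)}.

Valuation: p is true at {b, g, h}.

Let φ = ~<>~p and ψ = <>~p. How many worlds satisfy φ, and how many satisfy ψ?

0 and 8

For ~<>~p:
a: <>~p is T. ✗
b: <>~p is T. ✗
c: <>~p is T. ✗
d: <>~p is T. ✗
e: <>~p is T. ✗
f: <>~p is T. ✗
g: <>~p is T. ✗
h: <>~p is T. ✗
— 0 worlds.
For <>~p:
a: successors {b, d}; ~p there: b:F, d:T. ✓
b: successors {a, e, g, h}; ~p there: a:T, e:T, g:F, h:F. ✓
c: successors {b, d}; ~p there: b:F, d:T. ✓
d: successors {a, b, d, g, h}; ~p there: a:T, b:F, d:T, g:F, h:F. ✓
e: successors {b, e, f}; ~p there: b:F, e:T, f:T. ✓
f: successors {e, h}; ~p there: e:T, h:F. ✓
g: successors {e, f, g}; ~p there: e:T, f:T, g:F. ✓
h: successors {a, h}; ~p there: a:T, h:F. ✓
— 8 worlds.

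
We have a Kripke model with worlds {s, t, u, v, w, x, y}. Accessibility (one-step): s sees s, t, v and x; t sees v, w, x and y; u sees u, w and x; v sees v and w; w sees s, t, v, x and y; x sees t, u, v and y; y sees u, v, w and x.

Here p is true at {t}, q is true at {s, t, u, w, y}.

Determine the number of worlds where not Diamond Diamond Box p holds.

7

s: Diamond Diamond Box p is F. ✓
t: Diamond Diamond Box p is F. ✓
u: Diamond Diamond Box p is F. ✓
v: Diamond Diamond Box p is F. ✓
w: Diamond Diamond Box p is F. ✓
x: Diamond Diamond Box p is F. ✓
y: Diamond Diamond Box p is F. ✓
Satisfying worlds: {s, t, u, v, w, x, y}.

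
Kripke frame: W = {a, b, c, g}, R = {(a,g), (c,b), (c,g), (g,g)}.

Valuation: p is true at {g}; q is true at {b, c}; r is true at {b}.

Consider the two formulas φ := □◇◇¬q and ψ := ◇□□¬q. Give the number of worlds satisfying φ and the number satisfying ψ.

3 and 3

For □◇◇¬q:
a: successors {g}; ◇◇¬q there: g:T. ✓
b: no successors, so □◇◇¬q holds vacuously. ✓
c: successors {b, g}; ◇◇¬q there: b:F, g:T. ✗
g: successors {g}; ◇◇¬q there: g:T. ✓
— 3 worlds.
For ◇□□¬q:
a: successors {g}; □□¬q there: g:T. ✓
b: no successors, so ◇□□¬q fails. ✗
c: successors {b, g}; □□¬q there: b:T, g:T. ✓
g: successors {g}; □□¬q there: g:T. ✓
— 3 worlds.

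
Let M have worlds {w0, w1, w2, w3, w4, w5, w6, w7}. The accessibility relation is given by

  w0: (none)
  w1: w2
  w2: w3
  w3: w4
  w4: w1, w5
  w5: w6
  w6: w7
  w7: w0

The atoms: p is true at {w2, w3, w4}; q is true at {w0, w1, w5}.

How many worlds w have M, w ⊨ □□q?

4

w0: no successors, so □□q holds vacuously. ✓
w1: successors {w2}; □q there: w2:F. ✗
w2: successors {w3}; □q there: w3:F. ✗
w3: successors {w4}; □q there: w4:T. ✓
w4: successors {w1, w5}; □q there: w1:F, w5:F. ✗
w5: successors {w6}; □q there: w6:F. ✗
w6: successors {w7}; □q there: w7:T. ✓
w7: successors {w0}; □q there: w0:T. ✓
Satisfying worlds: {w0, w3, w6, w7}.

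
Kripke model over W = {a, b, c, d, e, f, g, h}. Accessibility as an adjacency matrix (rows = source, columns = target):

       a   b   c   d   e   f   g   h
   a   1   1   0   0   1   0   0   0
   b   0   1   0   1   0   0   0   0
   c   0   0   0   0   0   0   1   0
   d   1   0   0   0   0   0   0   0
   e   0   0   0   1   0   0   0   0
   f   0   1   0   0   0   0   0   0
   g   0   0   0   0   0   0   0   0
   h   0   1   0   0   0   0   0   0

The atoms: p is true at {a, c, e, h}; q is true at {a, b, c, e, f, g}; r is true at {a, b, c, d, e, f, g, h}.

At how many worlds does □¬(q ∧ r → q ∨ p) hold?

1

a: successors {a, b, e}; ¬(q ∧ r → q ∨ p) there: a:F, b:F, e:F. ✗
b: successors {b, d}; ¬(q ∧ r → q ∨ p) there: b:F, d:F. ✗
c: successors {g}; ¬(q ∧ r → q ∨ p) there: g:F. ✗
d: successors {a}; ¬(q ∧ r → q ∨ p) there: a:F. ✗
e: successors {d}; ¬(q ∧ r → q ∨ p) there: d:F. ✗
f: successors {b}; ¬(q ∧ r → q ∨ p) there: b:F. ✗
g: no successors, so □¬(q ∧ r → q ∨ p) holds vacuously. ✓
h: successors {b}; ¬(q ∧ r → q ∨ p) there: b:F. ✗
Satisfying worlds: {g}.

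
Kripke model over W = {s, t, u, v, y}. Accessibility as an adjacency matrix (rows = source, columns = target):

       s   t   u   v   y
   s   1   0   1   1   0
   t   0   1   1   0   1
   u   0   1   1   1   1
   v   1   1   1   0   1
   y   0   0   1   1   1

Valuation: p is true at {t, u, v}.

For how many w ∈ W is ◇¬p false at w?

s: successors {s, u, v}; ¬p there: s:T, u:F, v:F. ✓
t: successors {t, u, y}; ¬p there: t:F, u:F, y:T. ✓
u: successors {t, u, v, y}; ¬p there: t:F, u:F, v:F, y:T. ✓
v: successors {s, t, u, y}; ¬p there: s:T, t:F, u:F, y:T. ✓
y: successors {u, v, y}; ¬p there: u:F, v:F, y:T. ✓
Satisfying worlds: {s, t, u, v, y}.
So ◇¬p fails at the other 0 worlds.

0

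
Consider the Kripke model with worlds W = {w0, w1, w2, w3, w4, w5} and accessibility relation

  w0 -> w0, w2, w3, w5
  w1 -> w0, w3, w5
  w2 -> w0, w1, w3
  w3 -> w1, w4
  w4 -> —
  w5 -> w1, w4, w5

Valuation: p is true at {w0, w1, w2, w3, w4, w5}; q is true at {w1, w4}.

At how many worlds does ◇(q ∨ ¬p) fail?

3

w0: successors {w0, w2, w3, w5}; q ∨ ¬p there: w0:F, w2:F, w3:F, w5:F. ✗
w1: successors {w0, w3, w5}; q ∨ ¬p there: w0:F, w3:F, w5:F. ✗
w2: successors {w0, w1, w3}; q ∨ ¬p there: w0:F, w1:T, w3:F. ✓
w3: successors {w1, w4}; q ∨ ¬p there: w1:T, w4:T. ✓
w4: no successors, so ◇(q ∨ ¬p) fails. ✗
w5: successors {w1, w4, w5}; q ∨ ¬p there: w1:T, w4:T, w5:F. ✓
Satisfying worlds: {w2, w3, w5}.
So ◇(q ∨ ¬p) fails at the other 3 worlds.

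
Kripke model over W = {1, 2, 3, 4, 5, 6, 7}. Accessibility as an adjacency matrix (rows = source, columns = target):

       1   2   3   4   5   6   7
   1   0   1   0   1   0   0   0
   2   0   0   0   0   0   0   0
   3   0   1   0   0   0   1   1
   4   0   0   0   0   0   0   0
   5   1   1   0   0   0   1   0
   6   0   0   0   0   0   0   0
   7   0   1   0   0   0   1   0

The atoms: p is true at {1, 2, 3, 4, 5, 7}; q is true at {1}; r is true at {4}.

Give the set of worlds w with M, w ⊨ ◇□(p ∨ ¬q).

{1, 3, 5, 7}

1: successors {2, 4}; □(p ∨ ¬q) there: 2:T, 4:T. ✓
2: no successors, so ◇□(p ∨ ¬q) fails. ✗
3: successors {2, 6, 7}; □(p ∨ ¬q) there: 2:T, 6:T, 7:T. ✓
4: no successors, so ◇□(p ∨ ¬q) fails. ✗
5: successors {1, 2, 6}; □(p ∨ ¬q) there: 1:T, 2:T, 6:T. ✓
6: no successors, so ◇□(p ∨ ¬q) fails. ✗
7: successors {2, 6}; □(p ∨ ¬q) there: 2:T, 6:T. ✓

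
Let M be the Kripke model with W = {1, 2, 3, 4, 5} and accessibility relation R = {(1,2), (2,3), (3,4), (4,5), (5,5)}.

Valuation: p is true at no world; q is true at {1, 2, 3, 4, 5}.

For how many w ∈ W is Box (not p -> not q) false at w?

1: successors {2}; not p -> not q there: 2:F. ✗
2: successors {3}; not p -> not q there: 3:F. ✗
3: successors {4}; not p -> not q there: 4:F. ✗
4: successors {5}; not p -> not q there: 5:F. ✗
5: successors {5}; not p -> not q there: 5:F. ✗
Satisfying worlds: ∅.
So Box (not p -> not q) fails at the other 5 worlds.

5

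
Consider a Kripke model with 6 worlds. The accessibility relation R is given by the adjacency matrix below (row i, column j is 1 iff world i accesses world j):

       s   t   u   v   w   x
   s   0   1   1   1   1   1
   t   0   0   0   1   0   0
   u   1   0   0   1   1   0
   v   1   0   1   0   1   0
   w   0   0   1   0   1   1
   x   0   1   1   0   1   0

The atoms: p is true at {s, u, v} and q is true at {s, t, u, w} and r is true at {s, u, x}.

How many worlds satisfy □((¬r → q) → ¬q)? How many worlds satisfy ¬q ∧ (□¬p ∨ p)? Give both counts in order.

For □((¬r → q) → ¬q):
s: successors {t, u, v, w, x}; (¬r → q) → ¬q there: t:F, u:F, v:T, w:F, x:T. ✗
t: successors {v}; (¬r → q) → ¬q there: v:T. ✓
u: successors {s, v, w}; (¬r → q) → ¬q there: s:F, v:T, w:F. ✗
v: successors {s, u, w}; (¬r → q) → ¬q there: s:F, u:F, w:F. ✗
w: successors {u, w, x}; (¬r → q) → ¬q there: u:F, w:F, x:T. ✗
x: successors {t, u, w}; (¬r → q) → ¬q there: t:F, u:F, w:F. ✗
— 1 world.
For ¬q ∧ (□¬p ∨ p):
s: ¬q is F, □¬p ∨ p is T. ✗
t: ¬q is F, □¬p ∨ p is F. ✗
u: ¬q is F, □¬p ∨ p is T. ✗
v: ¬q is T, □¬p ∨ p is T. ✓
w: ¬q is F, □¬p ∨ p is F. ✗
x: ¬q is T, □¬p ∨ p is F. ✗
— 1 world.

1 and 1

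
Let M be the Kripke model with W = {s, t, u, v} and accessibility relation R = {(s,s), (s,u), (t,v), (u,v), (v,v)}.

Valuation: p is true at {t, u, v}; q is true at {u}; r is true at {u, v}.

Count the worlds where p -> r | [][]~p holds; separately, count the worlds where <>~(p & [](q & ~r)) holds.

3 and 4

For p -> r | [][]~p:
s: p is F, r | [][]~p is F. ✓
t: p is T, r | [][]~p is F. ✗
u: p is T, r | [][]~p is T. ✓
v: p is T, r | [][]~p is T. ✓
— 3 worlds.
For <>~(p & [](q & ~r)):
s: successors {s, u}; ~(p & [](q & ~r)) there: s:T, u:T. ✓
t: successors {v}; ~(p & [](q & ~r)) there: v:T. ✓
u: successors {v}; ~(p & [](q & ~r)) there: v:T. ✓
v: successors {v}; ~(p & [](q & ~r)) there: v:T. ✓
— 4 worlds.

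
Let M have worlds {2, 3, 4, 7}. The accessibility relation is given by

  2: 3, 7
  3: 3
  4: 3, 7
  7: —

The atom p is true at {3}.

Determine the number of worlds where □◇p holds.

2: successors {3, 7}; ◇p there: 3:T, 7:F. ✗
3: successors {3}; ◇p there: 3:T. ✓
4: successors {3, 7}; ◇p there: 3:T, 7:F. ✗
7: no successors, so □◇p holds vacuously. ✓
Satisfying worlds: {3, 7}.

2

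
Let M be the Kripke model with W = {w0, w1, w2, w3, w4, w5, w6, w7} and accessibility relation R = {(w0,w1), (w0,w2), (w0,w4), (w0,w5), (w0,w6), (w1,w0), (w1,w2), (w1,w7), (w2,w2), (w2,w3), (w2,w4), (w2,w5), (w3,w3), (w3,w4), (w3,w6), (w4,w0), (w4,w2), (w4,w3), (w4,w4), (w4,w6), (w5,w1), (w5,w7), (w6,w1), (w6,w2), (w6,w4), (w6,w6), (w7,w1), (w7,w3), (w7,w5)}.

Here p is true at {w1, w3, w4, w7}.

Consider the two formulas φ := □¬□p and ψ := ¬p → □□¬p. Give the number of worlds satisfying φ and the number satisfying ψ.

For □¬□p:
w0: successors {w1, w2, w4, w5, w6}; ¬□p there: w1:T, w2:T, w4:T, w5:F, w6:T. ✗
w1: successors {w0, w2, w7}; ¬□p there: w0:T, w2:T, w7:T. ✓
w2: successors {w2, w3, w4, w5}; ¬□p there: w2:T, w3:T, w4:T, w5:F. ✗
w3: successors {w3, w4, w6}; ¬□p there: w3:T, w4:T, w6:T. ✓
w4: successors {w0, w2, w3, w4, w6}; ¬□p there: w0:T, w2:T, w3:T, w4:T, w6:T. ✓
w5: successors {w1, w7}; ¬□p there: w1:T, w7:T. ✓
w6: successors {w1, w2, w4, w6}; ¬□p there: w1:T, w2:T, w4:T, w6:T. ✓
w7: successors {w1, w3, w5}; ¬□p there: w1:T, w3:T, w5:F. ✗
— 5 worlds.
For ¬p → □□¬p:
w0: ¬p is T, □□¬p is F. ✗
w1: ¬p is F, □□¬p is F. ✓
w2: ¬p is T, □□¬p is F. ✗
w3: ¬p is F, □□¬p is F. ✓
w4: ¬p is F, □□¬p is F. ✓
w5: ¬p is T, □□¬p is F. ✗
w6: ¬p is T, □□¬p is F. ✗
w7: ¬p is F, □□¬p is F. ✓
— 4 worlds.

5 and 4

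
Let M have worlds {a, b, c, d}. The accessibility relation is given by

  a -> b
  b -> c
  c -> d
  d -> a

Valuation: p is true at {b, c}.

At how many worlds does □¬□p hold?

a: successors {b}; ¬□p there: b:F. ✗
b: successors {c}; ¬□p there: c:T. ✓
c: successors {d}; ¬□p there: d:T. ✓
d: successors {a}; ¬□p there: a:F. ✗
Satisfying worlds: {b, c}.

2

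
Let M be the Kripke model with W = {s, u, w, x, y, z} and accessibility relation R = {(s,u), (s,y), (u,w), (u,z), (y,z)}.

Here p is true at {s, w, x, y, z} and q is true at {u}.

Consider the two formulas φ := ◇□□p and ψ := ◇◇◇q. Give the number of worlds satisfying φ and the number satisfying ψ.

For ◇□□p:
s: successors {u, y}; □□p there: u:T, y:T. ✓
u: successors {w, z}; □□p there: w:T, z:T. ✓
w: no successors, so ◇□□p fails. ✗
x: no successors, so ◇□□p fails. ✗
y: successors {z}; □□p there: z:T. ✓
z: no successors, so ◇□□p fails. ✗
— 3 worlds.
For ◇◇◇q:
s: successors {u, y}; ◇◇q there: u:F, y:F. ✗
u: successors {w, z}; ◇◇q there: w:F, z:F. ✗
w: no successors, so ◇◇◇q fails. ✗
x: no successors, so ◇◇◇q fails. ✗
y: successors {z}; ◇◇q there: z:F. ✗
z: no successors, so ◇◇◇q fails. ✗
— 0 worlds.

3 and 0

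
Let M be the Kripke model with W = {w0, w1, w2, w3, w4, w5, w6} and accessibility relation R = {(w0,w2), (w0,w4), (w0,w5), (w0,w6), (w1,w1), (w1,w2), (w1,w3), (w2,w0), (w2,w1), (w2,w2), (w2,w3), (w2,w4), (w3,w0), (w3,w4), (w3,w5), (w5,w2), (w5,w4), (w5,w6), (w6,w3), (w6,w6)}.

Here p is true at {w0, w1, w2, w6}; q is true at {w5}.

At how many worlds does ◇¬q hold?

w0: successors {w2, w4, w5, w6}; ¬q there: w2:T, w4:T, w5:F, w6:T. ✓
w1: successors {w1, w2, w3}; ¬q there: w1:T, w2:T, w3:T. ✓
w2: successors {w0, w1, w2, w3, w4}; ¬q there: w0:T, w1:T, w2:T, w3:T, w4:T. ✓
w3: successors {w0, w4, w5}; ¬q there: w0:T, w4:T, w5:F. ✓
w4: no successors, so ◇¬q fails. ✗
w5: successors {w2, w4, w6}; ¬q there: w2:T, w4:T, w6:T. ✓
w6: successors {w3, w6}; ¬q there: w3:T, w6:T. ✓
Satisfying worlds: {w0, w1, w2, w3, w5, w6}.

6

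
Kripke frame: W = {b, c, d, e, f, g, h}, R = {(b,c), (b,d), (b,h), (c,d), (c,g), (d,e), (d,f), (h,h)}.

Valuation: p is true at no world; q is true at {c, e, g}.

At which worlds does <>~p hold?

{b, c, d, h}

b: successors {c, d, h}; ~p there: c:T, d:T, h:T. ✓
c: successors {d, g}; ~p there: d:T, g:T. ✓
d: successors {e, f}; ~p there: e:T, f:T. ✓
e: no successors, so <>~p fails. ✗
f: no successors, so <>~p fails. ✗
g: no successors, so <>~p fails. ✗
h: successors {h}; ~p there: h:T. ✓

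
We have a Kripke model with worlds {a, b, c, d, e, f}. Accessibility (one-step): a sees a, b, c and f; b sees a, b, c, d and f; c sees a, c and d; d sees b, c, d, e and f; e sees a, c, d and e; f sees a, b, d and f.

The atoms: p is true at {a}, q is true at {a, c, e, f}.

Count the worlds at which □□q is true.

0

a: successors {a, b, c, f}; □q there: a:F, b:F, c:F, f:F. ✗
b: successors {a, b, c, d, f}; □q there: a:F, b:F, c:F, d:F, f:F. ✗
c: successors {a, c, d}; □q there: a:F, c:F, d:F. ✗
d: successors {b, c, d, e, f}; □q there: b:F, c:F, d:F, e:F, f:F. ✗
e: successors {a, c, d, e}; □q there: a:F, c:F, d:F, e:F. ✗
f: successors {a, b, d, f}; □q there: a:F, b:F, d:F, f:F. ✗
Satisfying worlds: ∅.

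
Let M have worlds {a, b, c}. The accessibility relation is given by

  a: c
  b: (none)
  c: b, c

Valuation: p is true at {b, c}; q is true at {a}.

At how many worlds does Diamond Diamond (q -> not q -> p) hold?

a: successors {c}; Diamond (q -> not q -> p) there: c:T. ✓
b: no successors, so Diamond Diamond (q -> not q -> p) fails. ✗
c: successors {b, c}; Diamond (q -> not q -> p) there: b:F, c:T. ✓
Satisfying worlds: {a, c}.

2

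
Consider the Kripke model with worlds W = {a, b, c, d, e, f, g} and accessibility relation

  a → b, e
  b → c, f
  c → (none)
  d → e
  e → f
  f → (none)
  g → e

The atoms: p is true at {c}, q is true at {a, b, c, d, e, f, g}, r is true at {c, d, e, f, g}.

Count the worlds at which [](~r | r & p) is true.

2

a: successors {b, e}; ~r | r & p there: b:T, e:F. ✗
b: successors {c, f}; ~r | r & p there: c:T, f:F. ✗
c: no successors, so [](~r | r & p) holds vacuously. ✓
d: successors {e}; ~r | r & p there: e:F. ✗
e: successors {f}; ~r | r & p there: f:F. ✗
f: no successors, so [](~r | r & p) holds vacuously. ✓
g: successors {e}; ~r | r & p there: e:F. ✗
Satisfying worlds: {c, f}.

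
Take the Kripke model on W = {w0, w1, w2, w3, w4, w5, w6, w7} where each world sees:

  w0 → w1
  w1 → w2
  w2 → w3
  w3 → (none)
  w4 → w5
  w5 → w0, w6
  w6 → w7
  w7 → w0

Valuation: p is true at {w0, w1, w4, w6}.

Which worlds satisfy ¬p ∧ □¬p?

{w2, w3}

w0: ¬p is F, □¬p is F. ✗
w1: ¬p is F, □¬p is T. ✗
w2: ¬p is T, □¬p is T. ✓
w3: ¬p is T, □¬p is T. ✓
w4: ¬p is F, □¬p is T. ✗
w5: ¬p is T, □¬p is F. ✗
w6: ¬p is F, □¬p is T. ✗
w7: ¬p is T, □¬p is F. ✗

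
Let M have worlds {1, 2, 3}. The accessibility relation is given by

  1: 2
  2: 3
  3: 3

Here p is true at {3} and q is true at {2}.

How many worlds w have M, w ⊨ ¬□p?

1

1: □p is F. ✓
2: □p is T. ✗
3: □p is T. ✗
Satisfying worlds: {1}.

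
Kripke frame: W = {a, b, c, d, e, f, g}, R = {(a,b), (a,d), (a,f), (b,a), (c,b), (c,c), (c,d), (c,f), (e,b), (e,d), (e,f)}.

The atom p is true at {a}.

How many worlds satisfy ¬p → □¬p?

6

a: ¬p is F, □¬p is T. ✓
b: ¬p is T, □¬p is F. ✗
c: ¬p is T, □¬p is T. ✓
d: ¬p is T, □¬p is T. ✓
e: ¬p is T, □¬p is T. ✓
f: ¬p is T, □¬p is T. ✓
g: ¬p is T, □¬p is T. ✓
Satisfying worlds: {a, c, d, e, f, g}.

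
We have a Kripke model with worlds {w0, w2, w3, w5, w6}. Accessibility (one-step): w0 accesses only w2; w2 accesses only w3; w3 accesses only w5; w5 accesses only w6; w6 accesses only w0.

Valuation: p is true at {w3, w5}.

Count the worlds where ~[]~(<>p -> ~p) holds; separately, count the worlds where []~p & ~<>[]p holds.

For ~[]~(<>p -> ~p):
w0: []~(<>p -> ~p) is F. ✓
w2: []~(<>p -> ~p) is T. ✗
w3: []~(<>p -> ~p) is F. ✓
w5: []~(<>p -> ~p) is F. ✓
w6: []~(<>p -> ~p) is F. ✓
— 4 worlds.
For []~p & ~<>[]p:
w0: []~p is T, ~<>[]p is F. ✗
w2: []~p is F, ~<>[]p is F. ✗
w3: []~p is F, ~<>[]p is T. ✗
w5: []~p is T, ~<>[]p is T. ✓
w6: []~p is T, ~<>[]p is T. ✓
— 2 worlds.

4 and 2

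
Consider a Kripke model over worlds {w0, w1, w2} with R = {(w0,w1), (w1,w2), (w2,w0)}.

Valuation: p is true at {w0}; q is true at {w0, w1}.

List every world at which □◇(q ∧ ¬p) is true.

w0: successors {w1}; ◇(q ∧ ¬p) there: w1:F. ✗
w1: successors {w2}; ◇(q ∧ ¬p) there: w2:F. ✗
w2: successors {w0}; ◇(q ∧ ¬p) there: w0:T. ✓

{w2}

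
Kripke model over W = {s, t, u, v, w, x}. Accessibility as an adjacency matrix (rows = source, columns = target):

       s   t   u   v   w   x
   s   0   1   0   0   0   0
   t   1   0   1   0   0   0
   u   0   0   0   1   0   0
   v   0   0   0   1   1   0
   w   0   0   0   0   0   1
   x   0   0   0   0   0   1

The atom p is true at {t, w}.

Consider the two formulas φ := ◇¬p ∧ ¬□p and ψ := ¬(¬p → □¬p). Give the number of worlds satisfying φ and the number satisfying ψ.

5 and 2

For ◇¬p ∧ ¬□p:
s: ◇¬p is F, ¬□p is F. ✗
t: ◇¬p is T, ¬□p is T. ✓
u: ◇¬p is T, ¬□p is T. ✓
v: ◇¬p is T, ¬□p is T. ✓
w: ◇¬p is T, ¬□p is T. ✓
x: ◇¬p is T, ¬□p is T. ✓
— 5 worlds.
For ¬(¬p → □¬p):
s: ¬p → □¬p is F. ✓
t: ¬p → □¬p is T. ✗
u: ¬p → □¬p is T. ✗
v: ¬p → □¬p is F. ✓
w: ¬p → □¬p is T. ✗
x: ¬p → □¬p is T. ✗
— 2 worlds.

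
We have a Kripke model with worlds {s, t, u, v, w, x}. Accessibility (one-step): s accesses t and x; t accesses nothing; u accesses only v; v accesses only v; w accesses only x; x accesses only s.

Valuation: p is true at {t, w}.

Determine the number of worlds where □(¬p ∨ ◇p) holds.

s: successors {t, x}; ¬p ∨ ◇p there: t:F, x:T. ✗
t: no successors, so □(¬p ∨ ◇p) holds vacuously. ✓
u: successors {v}; ¬p ∨ ◇p there: v:T. ✓
v: successors {v}; ¬p ∨ ◇p there: v:T. ✓
w: successors {x}; ¬p ∨ ◇p there: x:T. ✓
x: successors {s}; ¬p ∨ ◇p there: s:T. ✓
Satisfying worlds: {t, u, v, w, x}.

5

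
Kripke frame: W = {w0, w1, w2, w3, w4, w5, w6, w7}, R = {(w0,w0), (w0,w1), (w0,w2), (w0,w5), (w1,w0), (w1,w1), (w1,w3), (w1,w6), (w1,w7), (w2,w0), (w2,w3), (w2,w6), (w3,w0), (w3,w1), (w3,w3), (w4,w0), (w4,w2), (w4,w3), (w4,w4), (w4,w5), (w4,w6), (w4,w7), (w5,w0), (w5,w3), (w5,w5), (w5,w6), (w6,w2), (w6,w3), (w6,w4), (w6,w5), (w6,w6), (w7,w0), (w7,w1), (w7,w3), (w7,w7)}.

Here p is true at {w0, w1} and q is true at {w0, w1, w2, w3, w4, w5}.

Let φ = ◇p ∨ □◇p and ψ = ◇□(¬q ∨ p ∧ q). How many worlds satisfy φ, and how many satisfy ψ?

7 and 0

For ◇p ∨ □◇p:
w0: ◇p is T, □◇p is T. ✓
w1: ◇p is T, □◇p is F. ✓
w2: ◇p is T, □◇p is F. ✓
w3: ◇p is T, □◇p is T. ✓
w4: ◇p is T, □◇p is F. ✓
w5: ◇p is T, □◇p is F. ✓
w6: ◇p is F, □◇p is F. ✗
w7: ◇p is T, □◇p is T. ✓
— 7 worlds.
For ◇□(¬q ∨ p ∧ q):
w0: successors {w0, w1, w2, w5}; □(¬q ∨ p ∧ q) there: w0:F, w1:F, w2:F, w5:F. ✗
w1: successors {w0, w1, w3, w6, w7}; □(¬q ∨ p ∧ q) there: w0:F, w1:F, w3:F, w6:F, w7:F. ✗
w2: successors {w0, w3, w6}; □(¬q ∨ p ∧ q) there: w0:F, w3:F, w6:F. ✗
w3: successors {w0, w1, w3}; □(¬q ∨ p ∧ q) there: w0:F, w1:F, w3:F. ✗
w4: successors {w0, w2, w3, w4, w5, w6, w7}; □(¬q ∨ p ∧ q) there: w0:F, w2:F, w3:F, w4:F, w5:F, w6:F, w7:F. ✗
w5: successors {w0, w3, w5, w6}; □(¬q ∨ p ∧ q) there: w0:F, w3:F, w5:F, w6:F. ✗
w6: successors {w2, w3, w4, w5, w6}; □(¬q ∨ p ∧ q) there: w2:F, w3:F, w4:F, w5:F, w6:F. ✗
w7: successors {w0, w1, w3, w7}; □(¬q ∨ p ∧ q) there: w0:F, w1:F, w3:F, w7:F. ✗
— 0 worlds.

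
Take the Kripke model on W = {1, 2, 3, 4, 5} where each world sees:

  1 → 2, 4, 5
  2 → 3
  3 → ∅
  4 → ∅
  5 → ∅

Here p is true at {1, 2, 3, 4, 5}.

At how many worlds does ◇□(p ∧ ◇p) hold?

2

1: successors {2, 4, 5}; □(p ∧ ◇p) there: 2:F, 4:T, 5:T. ✓
2: successors {3}; □(p ∧ ◇p) there: 3:T. ✓
3: no successors, so ◇□(p ∧ ◇p) fails. ✗
4: no successors, so ◇□(p ∧ ◇p) fails. ✗
5: no successors, so ◇□(p ∧ ◇p) fails. ✗
Satisfying worlds: {1, 2}.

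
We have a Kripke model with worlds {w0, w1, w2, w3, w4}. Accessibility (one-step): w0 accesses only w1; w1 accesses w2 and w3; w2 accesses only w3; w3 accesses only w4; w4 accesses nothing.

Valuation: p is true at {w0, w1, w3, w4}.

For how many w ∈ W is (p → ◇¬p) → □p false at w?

1

w0: p → ◇¬p is F, □p is T. ✓
w1: p → ◇¬p is T, □p is F. ✗
w2: p → ◇¬p is T, □p is T. ✓
w3: p → ◇¬p is F, □p is T. ✓
w4: p → ◇¬p is F, □p is T. ✓
Satisfying worlds: {w0, w2, w3, w4}.
So (p → ◇¬p) → □p fails at the other 1 world.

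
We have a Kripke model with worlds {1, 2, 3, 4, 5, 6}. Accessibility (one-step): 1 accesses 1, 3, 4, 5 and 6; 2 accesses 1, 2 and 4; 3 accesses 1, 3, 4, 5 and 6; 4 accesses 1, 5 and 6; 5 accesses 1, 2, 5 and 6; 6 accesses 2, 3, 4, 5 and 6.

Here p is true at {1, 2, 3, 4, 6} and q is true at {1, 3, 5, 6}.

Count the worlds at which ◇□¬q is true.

1: successors {1, 3, 4, 5, 6}; □¬q there: 1:F, 3:F, 4:F, 5:F, 6:F. ✗
2: successors {1, 2, 4}; □¬q there: 1:F, 2:F, 4:F. ✗
3: successors {1, 3, 4, 5, 6}; □¬q there: 1:F, 3:F, 4:F, 5:F, 6:F. ✗
4: successors {1, 5, 6}; □¬q there: 1:F, 5:F, 6:F. ✗
5: successors {1, 2, 5, 6}; □¬q there: 1:F, 2:F, 5:F, 6:F. ✗
6: successors {2, 3, 4, 5, 6}; □¬q there: 2:F, 3:F, 4:F, 5:F, 6:F. ✗
Satisfying worlds: ∅.

0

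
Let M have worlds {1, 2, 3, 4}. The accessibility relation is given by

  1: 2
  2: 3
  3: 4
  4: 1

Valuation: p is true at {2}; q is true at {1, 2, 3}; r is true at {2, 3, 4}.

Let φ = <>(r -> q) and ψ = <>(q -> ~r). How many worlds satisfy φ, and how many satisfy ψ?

3 and 2

For <>(r -> q):
1: successors {2}; r -> q there: 2:T. ✓
2: successors {3}; r -> q there: 3:T. ✓
3: successors {4}; r -> q there: 4:F. ✗
4: successors {1}; r -> q there: 1:T. ✓
— 3 worlds.
For <>(q -> ~r):
1: successors {2}; q -> ~r there: 2:F. ✗
2: successors {3}; q -> ~r there: 3:F. ✗
3: successors {4}; q -> ~r there: 4:T. ✓
4: successors {1}; q -> ~r there: 1:T. ✓
— 2 worlds.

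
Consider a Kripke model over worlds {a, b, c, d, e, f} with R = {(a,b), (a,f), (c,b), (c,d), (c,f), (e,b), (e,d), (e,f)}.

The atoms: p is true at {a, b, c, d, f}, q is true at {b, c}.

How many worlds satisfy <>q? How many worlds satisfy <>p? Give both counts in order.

3 and 3

For <>q:
a: successors {b, f}; q there: b:T, f:F. ✓
b: no successors, so <>q fails. ✗
c: successors {b, d, f}; q there: b:T, d:F, f:F. ✓
d: no successors, so <>q fails. ✗
e: successors {b, d, f}; q there: b:T, d:F, f:F. ✓
f: no successors, so <>q fails. ✗
— 3 worlds.
For <>p:
a: successors {b, f}; p there: b:T, f:T. ✓
b: no successors, so <>p fails. ✗
c: successors {b, d, f}; p there: b:T, d:T, f:T. ✓
d: no successors, so <>p fails. ✗
e: successors {b, d, f}; p there: b:T, d:T, f:T. ✓
f: no successors, so <>p fails. ✗
— 3 worlds.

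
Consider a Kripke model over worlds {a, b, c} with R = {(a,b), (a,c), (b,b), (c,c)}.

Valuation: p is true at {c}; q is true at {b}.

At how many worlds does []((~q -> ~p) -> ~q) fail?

2

a: successors {b, c}; (~q -> ~p) -> ~q there: b:F, c:T. ✗
b: successors {b}; (~q -> ~p) -> ~q there: b:F. ✗
c: successors {c}; (~q -> ~p) -> ~q there: c:T. ✓
Satisfying worlds: {c}.
So []((~q -> ~p) -> ~q) fails at the other 2 worlds.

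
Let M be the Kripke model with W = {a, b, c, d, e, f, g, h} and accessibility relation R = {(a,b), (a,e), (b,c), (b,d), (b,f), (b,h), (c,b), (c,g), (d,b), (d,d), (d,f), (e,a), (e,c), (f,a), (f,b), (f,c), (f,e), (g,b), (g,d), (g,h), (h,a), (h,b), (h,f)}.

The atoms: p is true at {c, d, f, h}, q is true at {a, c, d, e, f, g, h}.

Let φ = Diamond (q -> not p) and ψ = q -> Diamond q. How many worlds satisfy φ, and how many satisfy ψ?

For Diamond (q -> not p):
a: successors {b, e}; q -> not p there: b:T, e:T. ✓
b: successors {c, d, f, h}; q -> not p there: c:F, d:F, f:F, h:F. ✗
c: successors {b, g}; q -> not p there: b:T, g:T. ✓
d: successors {b, d, f}; q -> not p there: b:T, d:F, f:F. ✓
e: successors {a, c}; q -> not p there: a:T, c:F. ✓
f: successors {a, b, c, e}; q -> not p there: a:T, b:T, c:F, e:T. ✓
g: successors {b, d, h}; q -> not p there: b:T, d:F, h:F. ✓
h: successors {a, b, f}; q -> not p there: a:T, b:T, f:F. ✓
— 7 worlds.
For q -> Diamond q:
a: q is T, Diamond q is T. ✓
b: q is F, Diamond q is T. ✓
c: q is T, Diamond q is T. ✓
d: q is T, Diamond q is T. ✓
e: q is T, Diamond q is T. ✓
f: q is T, Diamond q is T. ✓
g: q is T, Diamond q is T. ✓
h: q is T, Diamond q is T. ✓
— 8 worlds.

7 and 8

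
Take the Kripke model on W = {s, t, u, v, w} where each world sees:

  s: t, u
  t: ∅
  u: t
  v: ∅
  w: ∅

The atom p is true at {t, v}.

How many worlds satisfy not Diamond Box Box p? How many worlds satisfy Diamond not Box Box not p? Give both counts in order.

3 and 0

For not Diamond Box Box p:
s: Diamond Box Box p is T. ✗
t: Diamond Box Box p is F. ✓
u: Diamond Box Box p is T. ✗
v: Diamond Box Box p is F. ✓
w: Diamond Box Box p is F. ✓
— 3 worlds.
For Diamond not Box Box not p:
s: successors {t, u}; not Box Box not p there: t:F, u:F. ✗
t: no successors, so Diamond not Box Box not p fails. ✗
u: successors {t}; not Box Box not p there: t:F. ✗
v: no successors, so Diamond not Box Box not p fails. ✗
w: no successors, so Diamond not Box Box not p fails. ✗
— 0 worlds.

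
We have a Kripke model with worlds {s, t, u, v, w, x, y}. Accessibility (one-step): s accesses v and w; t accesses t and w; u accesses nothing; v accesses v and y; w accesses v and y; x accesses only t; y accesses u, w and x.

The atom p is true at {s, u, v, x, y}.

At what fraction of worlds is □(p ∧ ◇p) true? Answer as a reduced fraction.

s: successors {v, w}; p ∧ ◇p there: v:T, w:F. ✗
t: successors {t, w}; p ∧ ◇p there: t:F, w:F. ✗
u: no successors, so □(p ∧ ◇p) holds vacuously. ✓
v: successors {v, y}; p ∧ ◇p there: v:T, y:T. ✓
w: successors {v, y}; p ∧ ◇p there: v:T, y:T. ✓
x: successors {t}; p ∧ ◇p there: t:F. ✗
y: successors {u, w, x}; p ∧ ◇p there: u:F, w:F, x:F. ✗
That's 3 of 7 worlds, so 3/7.

3/7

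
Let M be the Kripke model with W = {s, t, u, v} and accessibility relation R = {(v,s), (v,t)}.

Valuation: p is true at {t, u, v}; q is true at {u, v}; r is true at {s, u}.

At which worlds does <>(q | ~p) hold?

s: no successors, so <>(q | ~p) fails. ✗
t: no successors, so <>(q | ~p) fails. ✗
u: no successors, so <>(q | ~p) fails. ✗
v: successors {s, t}; q | ~p there: s:T, t:F. ✓

{v}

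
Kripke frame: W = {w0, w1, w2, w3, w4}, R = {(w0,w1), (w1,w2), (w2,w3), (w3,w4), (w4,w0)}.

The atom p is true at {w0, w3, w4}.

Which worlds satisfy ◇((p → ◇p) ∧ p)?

w0: successors {w1}; (p → ◇p) ∧ p there: w1:F. ✗
w1: successors {w2}; (p → ◇p) ∧ p there: w2:F. ✗
w2: successors {w3}; (p → ◇p) ∧ p there: w3:T. ✓
w3: successors {w4}; (p → ◇p) ∧ p there: w4:T. ✓
w4: successors {w0}; (p → ◇p) ∧ p there: w0:F. ✗

{w2, w3}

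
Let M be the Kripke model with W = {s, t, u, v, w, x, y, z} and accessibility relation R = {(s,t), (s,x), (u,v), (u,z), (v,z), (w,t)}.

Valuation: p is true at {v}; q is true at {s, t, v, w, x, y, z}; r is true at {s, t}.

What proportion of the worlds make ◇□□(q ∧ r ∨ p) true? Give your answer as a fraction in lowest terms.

s: successors {t, x}; □□(q ∧ r ∨ p) there: t:T, x:T. ✓
t: no successors, so ◇□□(q ∧ r ∨ p) fails. ✗
u: successors {v, z}; □□(q ∧ r ∨ p) there: v:T, z:T. ✓
v: successors {z}; □□(q ∧ r ∨ p) there: z:T. ✓
w: successors {t}; □□(q ∧ r ∨ p) there: t:T. ✓
x: no successors, so ◇□□(q ∧ r ∨ p) fails. ✗
y: no successors, so ◇□□(q ∧ r ∨ p) fails. ✗
z: no successors, so ◇□□(q ∧ r ∨ p) fails. ✗
That's 4 of 8 worlds, so 4/8 = 1/2.

1/2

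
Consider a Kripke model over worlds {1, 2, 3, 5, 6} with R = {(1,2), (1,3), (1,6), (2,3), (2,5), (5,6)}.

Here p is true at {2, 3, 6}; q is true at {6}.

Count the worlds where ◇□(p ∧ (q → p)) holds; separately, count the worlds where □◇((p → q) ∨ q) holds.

For ◇□(p ∧ (q → p)):
1: successors {2, 3, 6}; □(p ∧ (q → p)) there: 2:F, 3:T, 6:T. ✓
2: successors {3, 5}; □(p ∧ (q → p)) there: 3:T, 5:T. ✓
3: no successors, so ◇□(p ∧ (q → p)) fails. ✗
5: successors {6}; □(p ∧ (q → p)) there: 6:T. ✓
6: no successors, so ◇□(p ∧ (q → p)) fails. ✗
— 3 worlds.
For □◇((p → q) ∨ q):
1: successors {2, 3, 6}; ◇((p → q) ∨ q) there: 2:T, 3:F, 6:F. ✗
2: successors {3, 5}; ◇((p → q) ∨ q) there: 3:F, 5:T. ✗
3: no successors, so □◇((p → q) ∨ q) holds vacuously. ✓
5: successors {6}; ◇((p → q) ∨ q) there: 6:F. ✗
6: no successors, so □◇((p → q) ∨ q) holds vacuously. ✓
— 2 worlds.

3 and 2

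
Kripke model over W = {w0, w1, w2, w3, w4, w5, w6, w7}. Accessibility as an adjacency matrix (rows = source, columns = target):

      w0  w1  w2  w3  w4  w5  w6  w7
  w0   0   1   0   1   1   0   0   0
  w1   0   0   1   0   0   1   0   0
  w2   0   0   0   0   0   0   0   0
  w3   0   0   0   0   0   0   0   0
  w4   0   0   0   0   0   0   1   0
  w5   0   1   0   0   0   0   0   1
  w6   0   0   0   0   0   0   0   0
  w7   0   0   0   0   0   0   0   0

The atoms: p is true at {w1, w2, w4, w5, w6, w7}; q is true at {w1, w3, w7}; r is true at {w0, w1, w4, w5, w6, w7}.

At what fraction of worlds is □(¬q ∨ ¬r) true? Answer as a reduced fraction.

w0: successors {w1, w3, w4}; ¬q ∨ ¬r there: w1:F, w3:T, w4:T. ✗
w1: successors {w2, w5}; ¬q ∨ ¬r there: w2:T, w5:T. ✓
w2: no successors, so □(¬q ∨ ¬r) holds vacuously. ✓
w3: no successors, so □(¬q ∨ ¬r) holds vacuously. ✓
w4: successors {w6}; ¬q ∨ ¬r there: w6:T. ✓
w5: successors {w1, w7}; ¬q ∨ ¬r there: w1:F, w7:F. ✗
w6: no successors, so □(¬q ∨ ¬r) holds vacuously. ✓
w7: no successors, so □(¬q ∨ ¬r) holds vacuously. ✓
That's 6 of 8 worlds, so 6/8 = 3/4.

3/4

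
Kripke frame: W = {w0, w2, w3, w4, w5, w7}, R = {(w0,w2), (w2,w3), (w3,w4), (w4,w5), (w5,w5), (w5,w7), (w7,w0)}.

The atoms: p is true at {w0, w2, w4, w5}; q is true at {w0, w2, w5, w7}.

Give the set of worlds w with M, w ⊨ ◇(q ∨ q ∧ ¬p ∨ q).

{w0, w4, w5, w7}

w0: successors {w2}; q ∨ q ∧ ¬p ∨ q there: w2:T. ✓
w2: successors {w3}; q ∨ q ∧ ¬p ∨ q there: w3:F. ✗
w3: successors {w4}; q ∨ q ∧ ¬p ∨ q there: w4:F. ✗
w4: successors {w5}; q ∨ q ∧ ¬p ∨ q there: w5:T. ✓
w5: successors {w5, w7}; q ∨ q ∧ ¬p ∨ q there: w5:T, w7:T. ✓
w7: successors {w0}; q ∨ q ∧ ¬p ∨ q there: w0:T. ✓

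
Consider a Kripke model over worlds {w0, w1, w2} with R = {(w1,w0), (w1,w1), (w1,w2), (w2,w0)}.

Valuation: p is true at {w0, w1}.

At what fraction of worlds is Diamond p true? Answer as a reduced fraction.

w0: no successors, so Diamond p fails. ✗
w1: successors {w0, w1, w2}; p there: w0:T, w1:T, w2:F. ✓
w2: successors {w0}; p there: w0:T. ✓
That's 2 of 3 worlds, so 2/3.

2/3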